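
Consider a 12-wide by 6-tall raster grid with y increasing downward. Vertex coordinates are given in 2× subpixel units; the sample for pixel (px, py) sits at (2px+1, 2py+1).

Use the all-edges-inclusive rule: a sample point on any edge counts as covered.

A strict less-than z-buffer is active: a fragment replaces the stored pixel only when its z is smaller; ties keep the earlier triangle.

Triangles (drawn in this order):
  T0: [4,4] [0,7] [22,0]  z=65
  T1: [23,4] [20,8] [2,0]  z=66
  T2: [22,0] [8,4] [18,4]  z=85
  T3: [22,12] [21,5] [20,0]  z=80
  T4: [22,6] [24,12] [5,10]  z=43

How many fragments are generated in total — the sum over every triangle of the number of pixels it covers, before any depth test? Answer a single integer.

T0:
  2·area = 38  (B↔C swapped to make it positive)
  edge (4, 4)→(22, 0): d=(18,-4) inclusive
  edge (22, 0)→(0, 7): d=(-22,7) inclusive
  edge (0, 7)→(4, 4): d=(4,-3) inclusive
    (4,1)@(9, 3): e=[2,25,11] → X
    (5,1)@(11, 3): e=[10,11,17] → X
    (6,1)@(13, 3): e=[18,-3,23] → .
    (1,2)@(3, 5): e=[14,23,1] → X
    (2,2)@(5, 5): e=[22,9,7] → X
    (3,2)@(7, 5): e=[30,-5,13] → .
    (4,2)@(9, 5): e=[38,-19,19] → .
    (5,2)@(11, 5): e=[46,-33,25] → .
    (1,3)@(3, 7): e=[50,-21,9] → .
    (2,3)@(5, 7): e=[58,-35,15] → .
  covered (4 px):
    . . . . . . . . . . . .
    . . . . X X . . . . . .
    . X X . . . . . . . . .
    . . . . . . . . . . . .
    . . . . . . . . . . . .
    . . . . . . . . . . . .
T1:
  2·area = 96
  edge (23, 4)→(20, 8): d=(-3,4) inclusive
  edge (20, 8)→(2, 0): d=(-18,-8) inclusive
  edge (2, 0)→(23, 4): d=(21,4) inclusive
    (2,0)@(5, 1): e=[81,6,9] → X
    (3,0)@(7, 1): e=[73,22,1] → X
    (4,0)@(9, 1): e=[65,38,-7] → .
    (2,1)@(5, 3): e=[75,-30,51] → .
    (3,1)@(7, 3): e=[67,-14,43] → .
    (4,1)@(9, 3): e=[59,2,35] → X
    (5,1)@(11, 3): e=[51,18,27] → X
    (6,1)@(13, 3): e=[43,34,19] → X
    (7,1)@(15, 3): e=[35,50,11] → X
    (8,1)@(17, 3): e=[27,66,3] → X
    (9,1)@(19, 3): e=[19,82,-5] → .
    (4,2)@(9, 5): e=[53,-34,77] → .
  covered (12 px):
    . . X X . . . . . . . .
    . . . . X X X X X . . .
    . . . . . . . X X X X .
    . . . . . . . . . X . .
    . . . . . . . . . . . .
    . . . . . . . . . . . .
T2:
  2·area = 40  (B↔C swapped to make it positive)
  edge (22, 0)→(18, 4): d=(-4,4) inclusive
  edge (18, 4)→(8, 4): d=(-10,0) inclusive
  edge (8, 4)→(22, 0): d=(14,-4) inclusive
    (9,0)@(19, 1): e=[8,30,2] → X
    (10,0)@(21, 1): e=[0,30,10] → X  [on edge]
    (11,0)@(23, 1): e=[-8,30,18] → .
    (6,1)@(13, 3): e=[24,10,6] → X
    (7,1)@(15, 3): e=[16,10,14] → X
    (8,1)@(17, 3): e=[8,10,22] → X
    (9,1)@(19, 3): e=[0,10,30] → X  [on edge]
    (10,1)@(21, 3): e=[-8,10,38] → .
    (6,2)@(13, 5): e=[16,-10,34] → .
    (7,2)@(15, 5): e=[8,-10,42] → .
    (8,2)@(17, 5): e=[0,-10,50] → .  [on edge]
    (9,2)@(19, 5): e=[-8,-10,58] → .
    (7,3)@(15, 7): e=[0,-30,70] → .  [on edge]
    (6,4)@(13, 9): e=[0,-50,90] → .  [on edge]
    (5,5)@(11, 11): e=[0,-70,110] → .  [on edge]
  covered (6 px):
    . . . . . . . . . X X .
    . . . . . . X X X X . .
    . . . . . . . . . . . .
    . . . . . . . . . . . .
    . . . . . . . . . . . .
    . . . . . . . . . . . .
T3:
  2·area = 2  (B↔C swapped to make it positive)
  edge (22, 12)→(20, 0): d=(-2,-12) inclusive
  edge (20, 0)→(21, 5): d=(1,5) inclusive
  edge (21, 5)→(22, 12): d=(1,7) inclusive
    (10,2)@(21, 5): e=[2,0,0] → X  [on edge]
    (11,2)@(23, 5): e=[26,-10,-14] → .
    (10,3)@(21, 7): e=[-2,2,2] → .
  covered (1 px):
    . . . . . . . . . . . .
    . . . . . . . . . . . .
    . . . . . . . . . . X .
    . . . . . . . . . . . .
    . . . . . . . . . . . .
    . . . . . . . . . . . .
T4:
  2·area = 110
  edge (22, 6)→(24, 12): d=(2,6) inclusive
  edge (24, 12)→(5, 10): d=(-19,-2) inclusive
  edge (5, 10)→(22, 6): d=(17,-4) inclusive
    (10,1)@(21, 3): e=[0,165,-55] → .  [on edge]
    (9,3)@(19, 7): e=[20,85,5] → X
    (10,3)@(21, 7): e=[8,89,13] → X
    (11,3)@(23, 7): e=[-4,93,21] → .
    (5,4)@(11, 9): e=[72,31,7] → X
    (6,4)@(13, 9): e=[60,35,15] → X
    (7,4)@(15, 9): e=[48,39,23] → X
    (8,4)@(17, 9): e=[36,43,31] → X
    (11,4)@(23, 9): e=[0,55,55] → X  [on edge]
    (5,5)@(11, 11): e=[76,-7,41] → .
    (6,5)@(13, 11): e=[64,-3,49] → .
    (7,5)@(15, 11): e=[52,1,57] → X
  covered (14 px):
    . . . . . . . . . . . .
    . . . . . . . . . . . .
    . . . . . . . . . . . .
    . . . . . . . . . X X .
    . . . . . X X X X X X X
    . . . . . . . X X X X X

Answer: 37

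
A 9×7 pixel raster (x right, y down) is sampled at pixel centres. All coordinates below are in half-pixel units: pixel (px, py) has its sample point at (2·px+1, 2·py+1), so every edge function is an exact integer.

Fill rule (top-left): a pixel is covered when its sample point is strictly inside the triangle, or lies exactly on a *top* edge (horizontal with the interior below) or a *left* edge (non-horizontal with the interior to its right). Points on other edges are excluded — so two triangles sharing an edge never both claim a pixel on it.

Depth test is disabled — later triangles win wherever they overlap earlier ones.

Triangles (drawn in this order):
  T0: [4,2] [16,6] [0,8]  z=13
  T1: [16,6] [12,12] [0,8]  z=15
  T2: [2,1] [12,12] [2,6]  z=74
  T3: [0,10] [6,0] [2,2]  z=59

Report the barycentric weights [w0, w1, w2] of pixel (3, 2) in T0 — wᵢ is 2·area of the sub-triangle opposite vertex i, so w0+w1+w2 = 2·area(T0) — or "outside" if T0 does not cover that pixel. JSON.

T0:
  2·area = 88
  edge (4, 2)→(16, 6): d=(12,4) right/bottom  bias=-1
  edge (16, 6)→(0, 8): d=(-16,2) right/bottom  bias=-1
  edge (0, 8)→(4, 2): d=(4,-6) top-left  bias=+0
    (0,0)@(1, 1): e=[0,110,-22] → ·  [on edge]
    (2,1)@(5, 3): e=[8,70,10] → █
    (3,1)@(7, 3): e=[0,66,22] → ·  [on edge]
    (1,2)@(3, 5): e=[40,42,6] → █
    (3,2)@(7, 5): e=[24,34,30] → █
    (4,2)@(9, 5): e=[16,30,42] → █
    (5,2)@(11, 5): e=[8,26,54] → █
    (6,2)@(13, 5): e=[0,22,66] → ·  [on edge]
    (0,3)@(1, 7): e=[72,14,2] → █
    (4,3)@(9, 7): e=[40,-2,50] → ·
    (5,3)@(11, 7): e=[32,-6,62] → ·
    (0,4)@(1, 9): e=[96,-18,10] → ·
  covered (10 px):
    · · · · · · · · ·
    · · █ · · · · · ·
    · █ █ █ █ █ · · ·
    █ █ █ █ · · · · ·
    · · · · · · · · ·
    · · · · · · · · ·
    · · · · · · · · ·
T1:
  2·area = 88
  edge (16, 6)→(12, 12): d=(-4,6) right/bottom  bias=-1
  edge (12, 12)→(0, 8): d=(-12,-4) top-left  bias=+0
  edge (0, 8)→(16, 6): d=(16,-2) top-left  bias=+0
    (4,3)@(9, 7): e=[38,48,2] → █
    (5,3)@(11, 7): e=[26,56,6] → █
    (6,3)@(13, 7): e=[14,64,10] → █
    (7,3)@(15, 7): e=[2,72,14] → █
    (8,3)@(17, 7): e=[-10,80,18] → ·
    (1,4)@(3, 9): e=[66,0,22] → █  [on edge]
    (2,4)@(5, 9): e=[54,8,26] → █
    (3,4)@(7, 9): e=[42,16,30] → █
    (7,4)@(15, 9): e=[-6,48,46] → ·
    (1,5)@(3, 11): e=[58,-24,54] → ·
    (2,5)@(5, 11): e=[46,-16,58] → ·
    (3,5)@(7, 11): e=[34,-8,62] → ·
    (4,5)@(9, 11): e=[22,0,66] → █  [on edge]
    (7,6)@(15, 13): e=[-22,0,110] → ·  [on edge]
  covered (12 px):
    · · · · · · · · ·
    · · · · · · · · ·
    · · · · · · · · ·
    · · · · █ █ █ █ ·
    · █ █ █ █ █ █ · ·
    · · · · █ █ · · ·
    · · · · · · · · ·
T2:
  2·area = 50
  edge (2, 1)→(12, 12): d=(10,11) right/bottom  bias=-1
  edge (12, 12)→(2, 6): d=(-10,-6) top-left  bias=+0
  edge (2, 6)→(2, 1): d=(0,-5) top-left  bias=+0
    (1,1)@(3, 3): e=[9,36,5] → █
    (2,1)@(5, 3): e=[-13,48,15] → ·
    (1,2)@(3, 5): e=[29,16,5] → █
    (2,2)@(5, 5): e=[7,28,15] → █
    (3,2)@(7, 5): e=[-15,40,25] → ·
    (1,3)@(3, 7): e=[49,-4,5] → ·
    (2,3)@(5, 7): e=[27,8,15] → █
    (3,3)@(7, 7): e=[5,20,25] → █
    (4,3)@(9, 7): e=[-17,32,35] → ·
    (2,4)@(5, 9): e=[47,-12,15] → ·
    (3,4)@(7, 9): e=[25,0,25] → █  [on edge]
    (4,4)@(9, 9): e=[3,12,35] → █
  covered (8 px):
    · · · · · · · · ·
    · █ · · · · · · ·
    · █ █ · · · · · ·
    · · █ █ · · · · ·
    · · · █ █ · · · ·
    · · · · · █ · · ·
    · · · · · · · · ·
T3:
  2·area = 28  (B↔C swapped to make it positive)
  edge (0, 10)→(2, 2): d=(2,-8) top-left  bias=+0
  edge (2, 2)→(6, 0): d=(4,-2) top-left  bias=+0
  edge (6, 0)→(0, 10): d=(-6,10) right/bottom  bias=-1
    (2,0)@(5, 1): e=[22,2,4] → █
    (3,0)@(7, 1): e=[38,6,-16] → ·
    (1,1)@(3, 3): e=[10,6,12] → █
    (2,1)@(5, 3): e=[26,10,-8] → ·
    (1,2)@(3, 5): e=[14,14,0] → ·  [on edge]
    (0,3)@(1, 7): e=[2,18,8] → █
    (1,3)@(3, 7): e=[18,22,-12] → ·
    (0,4)@(1, 9): e=[6,26,-4] → ·
  covered (3 px):
    · · █ · · · · · ·
    · █ · · · · · · ·
    · · · · · · · · ·
    █ · · · · · · · ·
    · · · · · · · · ·
    · · · · · · · · ·
    · · · · · · · · ·

Final: [34,30,24]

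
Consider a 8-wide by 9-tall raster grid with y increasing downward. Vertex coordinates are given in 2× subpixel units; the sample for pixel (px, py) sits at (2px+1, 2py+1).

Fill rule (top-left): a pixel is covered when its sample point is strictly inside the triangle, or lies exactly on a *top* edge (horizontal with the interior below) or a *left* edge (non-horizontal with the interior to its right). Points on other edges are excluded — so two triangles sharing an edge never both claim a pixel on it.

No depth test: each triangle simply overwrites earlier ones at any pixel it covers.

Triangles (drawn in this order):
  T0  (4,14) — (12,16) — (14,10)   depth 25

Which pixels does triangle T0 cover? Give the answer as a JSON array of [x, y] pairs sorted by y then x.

T0:
  2·area = 52  (B↔C swapped to make it positive)
  edge (4, 14)→(14, 10): d=(10,-4) top-left  bias=+0
  edge (14, 10)→(12, 16): d=(-2,6) right/bottom  bias=-1
  edge (12, 16)→(4, 14): d=(-8,-2) top-left  bias=+0
    (7,3)@(15, 7): e=[-26,0,78] → .  [on edge]
    (6,5)@(13, 11): e=[6,4,42] → X
    (7,5)@(15, 11): e=[14,-8,46] → .
    (3,6)@(7, 13): e=[2,36,14] → X
    (4,6)@(9, 13): e=[10,24,18] → X
    (5,6)@(11, 13): e=[18,12,22] → X
    (6,6)@(13, 13): e=[26,0,26] → .  [on edge]
    (3,7)@(7, 15): e=[22,32,-2] → .
    (4,7)@(9, 15): e=[30,20,2] → X
    (6,7)@(13, 15): e=[46,-4,10] → .
    (4,8)@(9, 17): e=[50,16,-14] → .
    (5,8)@(11, 17): e=[58,4,-10] → .
  covered (6 px):
    . . . . . . . .
    . . . . . . . .
    . . . . . . . .
    . . . . . . . .
    . . . . . . . .
    . . . . . . X .
    . . . X X X . .
    . . . . X X . .
    . . . . . . . .

Result: [[6,5],[3,6],[4,6],[5,6],[4,7],[5,7]]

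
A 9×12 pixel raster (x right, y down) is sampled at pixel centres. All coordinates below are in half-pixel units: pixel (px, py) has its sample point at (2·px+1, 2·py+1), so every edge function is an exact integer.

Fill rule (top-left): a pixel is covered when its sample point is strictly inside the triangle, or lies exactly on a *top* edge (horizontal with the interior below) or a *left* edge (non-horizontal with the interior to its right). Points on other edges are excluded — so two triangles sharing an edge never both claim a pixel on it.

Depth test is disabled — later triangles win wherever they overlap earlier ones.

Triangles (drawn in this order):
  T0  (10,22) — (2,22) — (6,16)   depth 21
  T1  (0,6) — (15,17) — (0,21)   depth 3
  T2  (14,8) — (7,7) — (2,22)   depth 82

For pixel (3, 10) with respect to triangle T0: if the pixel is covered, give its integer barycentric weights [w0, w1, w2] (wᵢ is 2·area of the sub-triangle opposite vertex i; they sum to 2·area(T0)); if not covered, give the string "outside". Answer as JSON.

T0:
  2·area = 48
  edge (10, 22)→(2, 22): d=(-8,0) right/bottom  bias=-1
  edge (2, 22)→(6, 16): d=(4,-6) top-left  bias=+0
  edge (6, 16)→(10, 22): d=(4,6) right/bottom  bias=-1
    (2,9)@(5, 19): e=[24,6,18] → █
    (3,9)@(7, 19): e=[24,18,6] → █
    (4,9)@(9, 19): e=[24,30,-6] → ·
    (1,10)@(3, 21): e=[8,2,38] → █
    (4,10)@(9, 21): e=[8,38,2] → █
    (5,10)@(11, 21): e=[8,50,-10] → ·
    (1,11)@(3, 23): e=[-8,10,46] → ·
    (2,11)@(5, 23): e=[-8,22,34] → ·
    (3,11)@(7, 23): e=[-8,34,22] → ·
    (4,11)@(9, 23): e=[-8,46,10] → ·
  covered (6 px):
    · · · · · · · · ·
    · · · · · · · · ·
    · · · · · · · · ·
    · · · · · · · · ·
    · · · · · · · · ·
    · · · · · · · · ·
    · · · · · · · · ·
    · · · · · · · · ·
    · · · · · · · · ·
    · · █ █ · · · · ·
    · █ █ █ █ · · · ·
    · · · · · · · · ·
T1:
  2·area = 225
  edge (0, 6)→(15, 17): d=(15,11) right/bottom  bias=-1
  edge (15, 17)→(0, 21): d=(-15,4) right/bottom  bias=-1
  edge (0, 21)→(0, 6): d=(0,-15) top-left  bias=+0
    (0,3)@(1, 7): e=[4,206,15] → █
    (1,3)@(3, 7): e=[-18,198,45] → ·
    (0,4)@(1, 9): e=[34,176,15] → █
    (1,4)@(3, 9): e=[12,168,45] → █
    (2,4)@(5, 9): e=[-10,160,75] → ·
    (0,5)@(1, 11): e=[64,146,15] → █
    (2,5)@(5, 11): e=[20,130,75] → █
    (3,5)@(7, 11): e=[-2,122,105] → ·
    (0,6)@(1, 13): e=[94,116,15] → █
    (3,6)@(7, 13): e=[28,92,105] → █
    (4,6)@(9, 13): e=[6,84,135] → █
    (5,6)@(11, 13): e=[-16,76,165] → ·
    (7,8)@(15, 17): e=[0,0,225] → ·  [on edge]
  covered (28 px):
    · · · · · · · · ·
    · · · · · · · · ·
    · · · · · · · · ·
    █ · · · · · · · ·
    █ █ · · · · · · ·
    █ █ █ · · · · · ·
    █ █ █ █ █ · · · ·
    █ █ █ █ █ █ · · ·
    █ █ █ █ █ █ █ · ·
    █ █ █ █ · · · · ·
    · · · · · · · · ·
    · · · · · · · · ·
T2:
  2·area = 110  (B↔C swapped to make it positive)
  edge (14, 8)→(2, 22): d=(-12,14) right/bottom  bias=-1
  edge (2, 22)→(7, 7): d=(5,-15) top-left  bias=+0
  edge (7, 7)→(14, 8): d=(7,1) right/bottom  bias=-1
    (4,0)@(9, 1): e=[154,0,-44] → ·  [on edge]
    (3,3)@(7, 7): e=[110,0,0] → ·  [on edge]
    (3,4)@(7, 9): e=[86,10,14] → █
    (4,4)@(9, 9): e=[58,40,12] → █
    (5,4)@(11, 9): e=[30,70,10] → █
    (6,4)@(13, 9): e=[2,100,8] → █
    (7,4)@(15, 9): e=[-26,130,6] → ·
    (3,5)@(7, 11): e=[62,20,28] → █
    (6,5)@(13, 11): e=[-22,110,22] → ·
    (2,6)@(5, 13): e=[66,0,44] → █  [on edge]
    (5,6)@(11, 13): e=[-18,90,38] → ·
    (2,7)@(5, 15): e=[42,10,58] → █
    (1,9)@(3, 19): e=[22,0,88] → █  [on edge]
  covered (14 px):
    · · · · · · · · ·
    · · · · · · · · ·
    · · · · · · · · ·
    · · · · · · · · ·
    · · · █ █ █ █ · ·
    · · · █ █ █ · · ·
    · · █ █ █ · · · ·
    · · █ █ · · · · ·
    · · █ · · · · · ·
    · █ · · · · · · ·
    · · · · · · · · ·
    · · · · · · · · ·

Answer: [26,14,8]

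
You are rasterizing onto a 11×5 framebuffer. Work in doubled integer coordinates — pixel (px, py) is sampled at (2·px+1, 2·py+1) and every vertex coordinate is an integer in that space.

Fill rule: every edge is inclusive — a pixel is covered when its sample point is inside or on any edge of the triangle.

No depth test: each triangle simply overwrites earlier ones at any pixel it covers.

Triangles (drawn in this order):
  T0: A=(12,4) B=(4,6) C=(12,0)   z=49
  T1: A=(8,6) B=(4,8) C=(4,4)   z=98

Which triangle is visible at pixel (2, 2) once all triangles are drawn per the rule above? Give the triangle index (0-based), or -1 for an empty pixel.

T0:
  2·area = 32
  edge (12, 4)→(4, 6): d=(-8,2) inclusive
  edge (4, 6)→(12, 0): d=(8,-6) inclusive
  edge (12, 0)→(12, 4): d=(0,4) inclusive
    (5,0)@(11, 1): e=[26,2,4] → █
    (6,0)@(13, 1): e=[22,14,-4] → ·
    (4,1)@(9, 3): e=[14,6,12] → █
    (6,1)@(13, 3): e=[6,30,-4] → ·
    (3,2)@(7, 5): e=[2,10,20] → █
    (4,2)@(9, 5): e=[-2,22,12] → ·
    (5,2)@(11, 5): e=[-6,34,4] → ·
    (3,3)@(7, 7): e=[-14,26,20] → ·
  covered (4 px):
    · · · · · █ · · · · ·
    · · · · █ █ · · · · ·
    · · · █ · · · · · · ·
    · · · · · · · · · · ·
    · · · · · · · · · · ·
T1:
  2·area = 16
  edge (8, 6)→(4, 8): d=(-4,2) inclusive
  edge (4, 8)→(4, 4): d=(0,-4) inclusive
  edge (4, 4)→(8, 6): d=(4,2) inclusive
    (2,2)@(5, 5): e=[10,4,2] → █
    (3,2)@(7, 5): e=[6,12,-2] → ·
    (2,3)@(5, 7): e=[2,4,10] → █
    (3,3)@(7, 7): e=[-2,12,6] → ·
    (2,4)@(5, 9): e=[-6,4,18] → ·
  covered (2 px):
    · · · · · · · · · · ·
    · · · · · · · · · · ·
    · · █ · · · · · · · ·
    · · █ · · · · · · · ·
    · · · · · · · · · · ·

Z-buffer (winner per pixel, '.' = empty):
  . . . . . 0 . . . . .
  . . . . 0 0 . . . . .
  . . 1 0 . . . . . . .
  . . 1 . . . . . . . .
  . . . . . . . . . . .

Result: 1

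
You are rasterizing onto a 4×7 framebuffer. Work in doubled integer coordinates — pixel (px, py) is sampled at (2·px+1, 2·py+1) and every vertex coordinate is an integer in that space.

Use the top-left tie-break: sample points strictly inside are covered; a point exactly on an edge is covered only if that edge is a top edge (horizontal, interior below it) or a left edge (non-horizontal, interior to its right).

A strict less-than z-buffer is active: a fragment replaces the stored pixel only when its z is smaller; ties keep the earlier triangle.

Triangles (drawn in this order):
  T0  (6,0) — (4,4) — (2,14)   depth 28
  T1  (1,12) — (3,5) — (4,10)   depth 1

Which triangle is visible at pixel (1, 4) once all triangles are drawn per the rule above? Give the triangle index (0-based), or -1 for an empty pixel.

T0:
  2·area = 12  (B↔C swapped to make it positive)
  edge (6, 0)→(2, 14): d=(-4,14) right/bottom  bias=-1
  edge (2, 14)→(4, 4): d=(2,-10) top-left  bias=+0
  edge (4, 4)→(6, 0): d=(2,-4) top-left  bias=+0
    (2,1)@(5, 3): e=[2,8,2] → X
    (3,1)@(7, 3): e=[-26,28,10] → .
    (2,2)@(5, 5): e=[-6,12,6] → .
    (1,4)@(3, 9): e=[6,0,6] → X  [on edge]
    (2,4)@(5, 9): e=[-22,20,14] → .
    (1,5)@(3, 11): e=[-2,4,10] → .
  covered (2 px):
    . . . .
    . . X .
    . . . .
    . . . .
    . X . .
    . . . .
    . . . .
T1:
  2·area = 17
  edge (1, 12)→(3, 5): d=(2,-7) top-left  bias=+0
  edge (3, 5)→(4, 10): d=(1,5) right/bottom  bias=-1
  edge (4, 10)→(1, 12): d=(-3,2) right/bottom  bias=-1
    (1,2)@(3, 5): e=[0,0,17] → .  [on edge]
    (1,3)@(3, 7): e=[4,2,11] → X
    (2,3)@(5, 7): e=[18,-8,7] → .
    (1,4)@(3, 9): e=[8,4,5] → X
    (2,4)@(5, 9): e=[22,-6,1] → .
    (1,5)@(3, 11): e=[12,6,-1] → .
  covered (2 px):
    . . . .
    . . . .
    . . . .
    . X . .
    . X . .
    . . . .
    . . . .

Z-buffer (winner per pixel, '.' = empty):
  . . . .
  . . 0 .
  . . . .
  . 1 . .
  . 1 . .
  . . . .
  . . . .

Answer: 1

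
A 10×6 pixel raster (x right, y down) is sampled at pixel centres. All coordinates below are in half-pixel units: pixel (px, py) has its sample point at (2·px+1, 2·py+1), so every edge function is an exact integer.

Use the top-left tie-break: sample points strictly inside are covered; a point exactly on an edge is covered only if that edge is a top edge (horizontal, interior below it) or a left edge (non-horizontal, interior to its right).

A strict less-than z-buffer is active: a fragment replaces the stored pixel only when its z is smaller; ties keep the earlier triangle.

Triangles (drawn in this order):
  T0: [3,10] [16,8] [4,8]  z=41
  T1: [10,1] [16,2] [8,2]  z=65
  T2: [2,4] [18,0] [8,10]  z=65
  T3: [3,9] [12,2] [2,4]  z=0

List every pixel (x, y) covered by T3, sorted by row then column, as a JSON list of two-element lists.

T0:
  2·area = 24  (B↔C swapped to make it positive)
  edge (3, 10)→(4, 8): d=(1,-2) top-left  bias=+0
  edge (4, 8)→(16, 8): d=(12,0) top-left  bias=+0
  edge (16, 8)→(3, 10): d=(-13,2) right/bottom  bias=-1
    (2,4)@(5, 9): e=[3,12,9] → █
    (3,4)@(7, 9): e=[7,12,5] → █
    (4,4)@(9, 9): e=[11,12,1] → █
    (5,4)@(11, 9): e=[15,12,-3] → ·
    (2,5)@(5, 11): e=[5,36,-17] → ·
    (3,5)@(7, 11): e=[9,36,-21] → ·
    (4,5)@(9, 11): e=[13,36,-25] → ·
  covered (3 px):
    · · · · · · · · · ·
    · · · · · · · · · ·
    · · · · · · · · · ·
    · · · · · · · · · ·
    · · █ █ █ · · · · ·
    · · · · · · · · · ·
T1:
  2·area = 8
  edge (10, 1)→(16, 2): d=(6,1) right/bottom  bias=-1
  edge (16, 2)→(8, 2): d=(-8,0) right/bottom  bias=-1
  edge (8, 2)→(10, 1): d=(2,-1) top-left  bias=+0
  covered (0 px):
    · · · · · · · · · ·
    · · · · · · · · · ·
    · · · · · · · · · ·
    · · · · · · · · · ·
    · · · · · · · · · ·
    · · · · · · · · · ·
T2:
  2·area = 120
  edge (2, 4)→(18, 0): d=(16,-4) top-left  bias=+0
  edge (18, 0)→(8, 10): d=(-10,10) right/bottom  bias=-1
  edge (8, 10)→(2, 4): d=(-6,-6) top-left  bias=+0
    (7,0)@(15, 1): e=[4,20,96] → █
    (8,0)@(17, 1): e=[12,0,108] → ·  [on edge]
    (0,1)@(1, 3): e=[-20,140,0] → ·  [on edge]
    (3,1)@(7, 3): e=[4,80,36] → █
    (4,1)@(9, 3): e=[12,60,48] → █
    (5,1)@(11, 3): e=[20,40,60] → █
    (6,1)@(13, 3): e=[28,20,72] → █
    (7,1)@(15, 3): e=[36,0,84] → ·  [on edge]
    (1,2)@(3, 5): e=[20,100,0] → █  [on edge]
    (2,2)@(5, 5): e=[28,80,12] → █
    (6,2)@(13, 5): e=[60,0,60] → ·  [on edge]
    (1,3)@(3, 7): e=[52,80,-12] → ·
    (2,3)@(5, 7): e=[60,60,0] → █  [on edge]
    (5,3)@(11, 7): e=[84,0,36] → ·  [on edge]
    (3,4)@(7, 9): e=[100,20,0] → █  [on edge]
    (4,4)@(9, 9): e=[108,0,12] → ·  [on edge]
    (3,5)@(7, 11): e=[132,0,-12] → ·  [on edge]
    (4,5)@(9, 11): e=[140,-20,0] → ·  [on edge]
  covered (14 px):
    · · · · · · · █ · ·
    · · · █ █ █ █ · · ·
    · █ █ █ █ █ · · · ·
    · · █ █ █ · · · · ·
    · · · █ · · · · · ·
    · · · · · · · · · ·
T3:
  2·area = 52  (B↔C swapped to make it positive)
  edge (3, 9)→(2, 4): d=(-1,-5) top-left  bias=+0
  edge (2, 4)→(12, 2): d=(10,-2) top-left  bias=+0
  edge (12, 2)→(3, 9): d=(-9,7) right/bottom  bias=-1
    (8,0)@(17, 1): e=[78,0,-26] → ·  [on edge]
    (3,1)@(7, 3): e=[26,0,26] → █  [on edge]
    (4,1)@(9, 3): e=[36,4,12] → █
    (5,1)@(11, 3): e=[46,8,-2] → ·
    (1,2)@(3, 5): e=[4,12,36] → █
    (2,2)@(5, 5): e=[14,16,22] → █
    (4,2)@(9, 5): e=[34,24,-6] → ·
    (1,3)@(3, 7): e=[2,32,18] → █
    (3,3)@(7, 7): e=[22,40,-10] → ·
    (1,4)@(3, 9): e=[0,52,0] → ·  [on edge]
    (2,4)@(5, 9): e=[10,56,-14] → ·
  covered (7 px):
    · · · · · · · · · ·
    · · · █ █ · · · · ·
    · █ █ █ · · · · · ·
    · █ █ · · · · · · ·
    · · · · · · · · · ·
    · · · · · · · · · ·

Final: [[3,1],[4,1],[1,2],[2,2],[3,2],[1,3],[2,3]]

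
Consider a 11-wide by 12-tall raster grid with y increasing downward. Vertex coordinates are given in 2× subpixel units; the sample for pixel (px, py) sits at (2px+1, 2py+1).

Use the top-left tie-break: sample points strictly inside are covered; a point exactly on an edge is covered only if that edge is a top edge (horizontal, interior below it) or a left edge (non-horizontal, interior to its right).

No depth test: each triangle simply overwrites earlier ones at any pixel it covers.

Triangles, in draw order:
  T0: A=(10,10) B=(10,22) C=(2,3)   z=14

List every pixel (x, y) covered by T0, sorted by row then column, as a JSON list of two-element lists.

T0:
  2·area = 96
  edge (10, 10)→(10, 22): d=(0,12) right/bottom  bias=-1
  edge (10, 22)→(2, 3): d=(-8,-19) top-left  bias=+0
  edge (2, 3)→(10, 10): d=(8,7) right/bottom  bias=-1
    (1,2)@(3, 5): e=[84,3,9] → X
    (2,2)@(5, 5): e=[60,41,-5] → .
    (1,3)@(3, 7): e=[84,-13,25] → .
    (2,3)@(5, 7): e=[60,25,11] → X
    (3,3)@(7, 7): e=[36,63,-3] → .
    (2,4)@(5, 9): e=[60,9,27] → X
    (3,4)@(7, 9): e=[36,47,13] → X
    (4,4)@(9, 9): e=[12,85,-1] → .
    (2,5)@(5, 11): e=[60,-7,43] → .
    (3,5)@(7, 11): e=[36,31,29] → X
    (4,5)@(9, 11): e=[12,69,15] → X
    (5,5)@(11, 11): e=[-12,107,1] → .
  covered (11 px):
    . . . . . . . . . . .
    . . . . . . . . . . .
    . X . . . . . . . . .
    . . X . . . . . . . .
    . . X X . . . . . . .
    . . . X X . . . . . .
    . . . X X . . . . . .
    . . . . X . . . . . .
    . . . . X . . . . . .
    . . . . X . . . . . .
    . . . . . . . . . . .
    . . . . . . . . . . .

Answer: [[1,2],[2,3],[2,4],[3,4],[3,5],[4,5],[3,6],[4,6],[4,7],[4,8],[4,9]]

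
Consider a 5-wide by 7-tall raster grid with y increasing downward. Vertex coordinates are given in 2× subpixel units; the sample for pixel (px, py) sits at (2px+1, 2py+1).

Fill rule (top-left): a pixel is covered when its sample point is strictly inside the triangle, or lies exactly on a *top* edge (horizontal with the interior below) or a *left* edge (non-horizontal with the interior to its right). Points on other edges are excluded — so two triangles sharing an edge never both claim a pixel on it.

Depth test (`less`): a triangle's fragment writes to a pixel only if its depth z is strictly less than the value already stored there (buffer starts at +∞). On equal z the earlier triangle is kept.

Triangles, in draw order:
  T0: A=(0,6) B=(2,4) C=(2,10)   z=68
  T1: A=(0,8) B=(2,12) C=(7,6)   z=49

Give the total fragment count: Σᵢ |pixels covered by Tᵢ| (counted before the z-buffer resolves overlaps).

T0:
  2·area = 12
  edge (0, 6)→(2, 4): d=(2,-2) top-left  bias=+0
  edge (2, 4)→(2, 10): d=(0,6) right/bottom  bias=-1
  edge (2, 10)→(0, 6): d=(-2,-4) top-left  bias=+0
    (2,0)@(5, 1): e=[0,-18,30] → ·  [on edge]
    (1,1)@(3, 3): e=[0,-6,18] → ·  [on edge]
    (0,2)@(1, 5): e=[0,6,6] → █  [on edge]
    (1,2)@(3, 5): e=[4,-6,14] → ·
    (0,3)@(1, 7): e=[4,6,2] → █
    (1,3)@(3, 7): e=[8,-6,10] → ·
    (0,4)@(1, 9): e=[8,6,-2] → ·
  covered (2 px):
    · · · · ·
    · · · · ·
    █ · · · ·
    █ · · · ·
    · · · · ·
    · · · · ·
    · · · · ·
T1:
  2·area = 32  (B↔C swapped to make it positive)
  edge (0, 8)→(7, 6): d=(7,-2) top-left  bias=+0
  edge (7, 6)→(2, 12): d=(-5,6) right/bottom  bias=-1
  edge (2, 12)→(0, 8): d=(-2,-4) top-left  bias=+0
    (2,3)@(5, 7): e=[3,7,22] → █
    (3,3)@(7, 7): e=[7,-5,30] → ·
    (0,4)@(1, 9): e=[9,21,2] → █
    (1,4)@(3, 9): e=[13,9,10] → █
    (2,4)@(5, 9): e=[17,-3,18] → ·
    (0,5)@(1, 11): e=[23,11,-2] → ·
    (1,5)@(3, 11): e=[27,-1,6] → ·
  covered (3 px):
    · · · · ·
    · · · · ·
    · · · · ·
    · · █ · ·
    █ █ · · ·
    · · · · ·
    · · · · ·

Result: 5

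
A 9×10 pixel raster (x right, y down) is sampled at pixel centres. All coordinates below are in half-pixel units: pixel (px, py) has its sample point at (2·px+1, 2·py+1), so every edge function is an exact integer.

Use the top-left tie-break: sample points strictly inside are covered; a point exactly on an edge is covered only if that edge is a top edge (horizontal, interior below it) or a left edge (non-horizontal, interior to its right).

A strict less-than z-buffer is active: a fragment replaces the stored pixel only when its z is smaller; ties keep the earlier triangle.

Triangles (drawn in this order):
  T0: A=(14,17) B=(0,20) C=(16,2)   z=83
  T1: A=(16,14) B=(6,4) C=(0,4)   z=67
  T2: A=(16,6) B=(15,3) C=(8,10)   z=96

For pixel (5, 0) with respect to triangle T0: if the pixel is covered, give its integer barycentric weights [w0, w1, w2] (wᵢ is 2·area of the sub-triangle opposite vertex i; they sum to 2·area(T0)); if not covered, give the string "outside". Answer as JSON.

T0:
  2·area = 204
  edge (14, 17)→(0, 20): d=(-14,3) right/bottom  bias=-1
  edge (0, 20)→(16, 2): d=(16,-18) top-left  bias=+0
  edge (16, 2)→(14, 17): d=(-2,15) right/bottom  bias=-1
    (7,2)@(15, 5): e=[165,30,9] → █
    (8,2)@(17, 5): e=[159,66,-21] → ·
    (6,3)@(13, 7): e=[143,26,35] → █
    (8,3)@(17, 7): e=[131,98,-25] → ·
    (5,4)@(11, 9): e=[121,22,61] → █
    (8,4)@(17, 9): e=[103,130,-29] → ·
    (4,5)@(9, 11): e=[99,18,87] → █
    (7,5)@(15, 11): e=[81,126,-3] → ·
    (3,6)@(7, 13): e=[77,14,113] → █
    (7,6)@(15, 13): e=[53,158,-7] → ·
    (2,7)@(5, 15): e=[55,10,139] → █
    (7,7)@(15, 15): e=[25,190,-11] → ·
  covered (26 px):
    · · · · · · · · ·
    · · · · · · · · ·
    · · · · · · · █ ·
    · · · · · · █ █ ·
    · · · · · █ █ █ ·
    · · · · █ █ █ · ·
    · · · █ █ █ █ · ·
    · · █ █ █ █ █ · ·
    · █ █ █ █ █ █ · ·
    █ █ · · · · · · ·
T1:
  2·area = 60  (B↔C swapped to make it positive)
  edge (16, 14)→(0, 4): d=(-16,-10) top-left  bias=+0
  edge (0, 4)→(6, 4): d=(6,0) top-left  bias=+0
  edge (6, 4)→(16, 14): d=(10,10) right/bottom  bias=-1
    (1,0)@(3, 1): e=[78,-18,0] → ·  [on edge]
    (2,1)@(5, 3): e=[66,-6,0] → ·  [on edge]
    (1,2)@(3, 5): e=[14,6,40] → █
    (2,2)@(5, 5): e=[34,6,20] → █
    (3,2)@(7, 5): e=[54,6,0] → ·  [on edge]
    (1,3)@(3, 7): e=[-18,18,60] → ·
    (2,3)@(5, 7): e=[2,18,40] → █
    (3,3)@(7, 7): e=[22,18,20] → █
    (4,3)@(9, 7): e=[42,18,0] → ·  [on edge]
    (2,4)@(5, 9): e=[-30,30,60] → ·
    (3,4)@(7, 9): e=[-10,30,40] → ·
    (4,4)@(9, 9): e=[10,30,20] → █
    (5,4)@(11, 9): e=[30,30,0] → ·  [on edge]
    (6,5)@(13, 11): e=[18,42,0] → ·  [on edge]
    (7,6)@(15, 13): e=[6,54,0] → ·  [on edge]
    (8,7)@(17, 15): e=[-6,66,0] → ·  [on edge]
  covered (5 px):
    · · · · · · · · ·
    · · · · · · · · ·
    · █ █ · · · · · ·
    · · █ █ · · · · ·
    · · · · █ · · · ·
    · · · · · · · · ·
    · · · · · · · · ·
    · · · · · · · · ·
    · · · · · · · · ·
    · · · · · · · · ·
T2:
  2·area = 28  (B↔C swapped to make it positive)
  edge (16, 6)→(8, 10): d=(-8,4) right/bottom  bias=-1
  edge (8, 10)→(15, 3): d=(7,-7) top-left  bias=+0
  edge (15, 3)→(16, 6): d=(1,3) right/bottom  bias=-1
    (8,0)@(17, 1): e=[36,0,-8] → ·  [on edge]
    (7,1)@(15, 3): e=[28,0,0] → ·  [on edge]
    (6,2)@(13, 5): e=[20,0,8] → █  [on edge]
    (7,2)@(15, 5): e=[12,14,2] → █
    (8,2)@(17, 5): e=[4,28,-4] → ·
    (5,3)@(11, 7): e=[12,0,16] → █  [on edge]
    (7,3)@(15, 7): e=[-4,28,4] → ·
    (4,4)@(9, 9): e=[4,0,24] → █  [on edge]
    (5,4)@(11, 9): e=[-4,14,18] → ·
    (6,4)@(13, 9): e=[-12,28,12] → ·
    (8,4)@(17, 9): e=[-28,56,0] → ·  [on edge]
    (3,5)@(7, 11): e=[-4,0,32] → ·  [on edge]
    (2,6)@(5, 13): e=[-12,0,40] → ·  [on edge]
    (1,7)@(3, 15): e=[-20,0,48] → ·  [on edge]
    (0,8)@(1, 17): e=[-28,0,56] → ·  [on edge]
  covered (5 px):
    · · · · · · · · ·
    · · · · · · · · ·
    · · · · · · █ █ ·
    · · · · · █ █ · ·
    · · · · █ · · · ·
    · · · · · · · · ·
    · · · · · · · · ·
    · · · · · · · · ·
    · · · · · · · · ·
    · · · · · · · · ·

Result: "outside"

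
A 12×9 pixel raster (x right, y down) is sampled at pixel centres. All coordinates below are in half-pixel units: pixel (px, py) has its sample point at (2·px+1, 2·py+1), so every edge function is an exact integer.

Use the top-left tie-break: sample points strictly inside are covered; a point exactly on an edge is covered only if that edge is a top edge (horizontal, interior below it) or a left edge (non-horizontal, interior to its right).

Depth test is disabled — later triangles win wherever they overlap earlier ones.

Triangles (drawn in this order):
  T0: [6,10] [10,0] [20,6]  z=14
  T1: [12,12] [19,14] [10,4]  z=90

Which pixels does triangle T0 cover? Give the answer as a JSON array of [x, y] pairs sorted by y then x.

T0:
  2·area = 124
  edge (6, 10)→(10, 0): d=(4,-10) top-left  bias=+0
  edge (10, 0)→(20, 6): d=(10,6) right/bottom  bias=-1
  edge (20, 6)→(6, 10): d=(-14,4) right/bottom  bias=-1
    (5,0)@(11, 1): e=[14,4,106] → #
    (6,0)@(13, 1): e=[34,-8,98] → ·
    (4,1)@(9, 3): e=[2,36,86] → #
    (6,1)@(13, 3): e=[42,12,70] → #
    (7,1)@(15, 3): e=[62,0,62] → ·  [on edge]
    (4,2)@(9, 5): e=[10,56,58] → #
    (7,2)@(15, 5): e=[70,20,34] → #
    (8,2)@(17, 5): e=[90,8,26] → #
    (9,2)@(19, 5): e=[110,-4,18] → ·
    (4,3)@(9, 7): e=[18,76,30] → #
    (8,3)@(17, 7): e=[98,28,-2] → ·
    (3,4)@(7, 9): e=[6,108,10] → #
  covered (15 px):
    · · · · · # · · · · · ·
    · · · · # # # · · · · ·
    · · · · # # # # # · · ·
    · · · · # # # # · · · ·
    · · · # # · · · · · · ·
    · · · · · · · · · · · ·
    · · · · · · · · · · · ·
    · · · · · · · · · · · ·
    · · · · · · · · · · · ·
T1:
  2·area = 52  (B↔C swapped to make it positive)
  edge (12, 12)→(10, 4): d=(-2,-8) top-left  bias=+0
  edge (10, 4)→(19, 14): d=(9,10) right/bottom  bias=-1
  edge (19, 14)→(12, 12): d=(-7,-2) top-left  bias=+0
    (5,3)@(11, 7): e=[2,17,33] → #
    (6,3)@(13, 7): e=[18,-3,37] → ·
    (5,4)@(11, 9): e=[-2,35,19] → ·
    (6,4)@(13, 9): e=[14,15,23] → #
    (7,4)@(15, 9): e=[30,-5,27] → ·
    (6,5)@(13, 11): e=[10,33,9] → #
    (7,5)@(15, 11): e=[26,13,13] → #
    (8,5)@(17, 11): e=[42,-7,17] → ·
    (6,6)@(13, 13): e=[6,51,-5] → ·
    (7,6)@(15, 13): e=[22,31,-1] → ·
    (8,6)@(17, 13): e=[38,11,3] → #
    (9,6)@(19, 13): e=[54,-9,7] → ·
  covered (5 px):
    · · · · · · · · · · · ·
    · · · · · · · · · · · ·
    · · · · · · · · · · · ·
    · · · · · # · · · · · ·
    · · · · · · # · · · · ·
    · · · · · · # # · · · ·
    · · · · · · · · # · · ·
    · · · · · · · · · · · ·
    · · · · · · · · · · · ·

Result: [[5,0],[4,1],[5,1],[6,1],[4,2],[5,2],[6,2],[7,2],[8,2],[4,3],[5,3],[6,3],[7,3],[3,4],[4,4]]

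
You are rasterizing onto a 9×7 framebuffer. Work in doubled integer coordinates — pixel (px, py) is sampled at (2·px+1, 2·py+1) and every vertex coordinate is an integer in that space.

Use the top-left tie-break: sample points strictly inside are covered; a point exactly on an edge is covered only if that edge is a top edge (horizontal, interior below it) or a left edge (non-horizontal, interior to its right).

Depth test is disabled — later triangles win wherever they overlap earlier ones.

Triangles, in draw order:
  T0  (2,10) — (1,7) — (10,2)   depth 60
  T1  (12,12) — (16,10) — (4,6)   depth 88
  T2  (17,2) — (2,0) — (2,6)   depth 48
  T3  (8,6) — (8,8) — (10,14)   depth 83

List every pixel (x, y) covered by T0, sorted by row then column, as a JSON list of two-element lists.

T0:
  2·area = 32
  edge (2, 10)→(1, 7): d=(-1,-3) top-left  bias=+0
  edge (1, 7)→(10, 2): d=(9,-5) top-left  bias=+0
  edge (10, 2)→(2, 10): d=(-8,8) right/bottom  bias=-1
    (5,0)@(11, 1): e=[36,-4,0] → ·  [on edge]
    (4,1)@(9, 3): e=[28,4,0] → ·  [on edge]
    (2,2)@(5, 5): e=[14,2,16] → █
    (3,2)@(7, 5): e=[20,12,0] → ·  [on edge]
    (0,3)@(1, 7): e=[0,0,32] → █  [on edge]
    (1,3)@(3, 7): e=[6,10,16] → █
    (2,3)@(5, 7): e=[12,20,0] → ·  [on edge]
    (0,4)@(1, 9): e=[-2,18,16] → ·
    (1,4)@(3, 9): e=[4,28,0] → ·  [on edge]
    (0,5)@(1, 11): e=[-4,36,0] → ·  [on edge]
    (1,6)@(3, 13): e=[0,64,-32] → ·  [on edge]
  covered (3 px):
    · · · · · · · · ·
    · · · · · · · · ·
    · · █ · · · · · ·
    █ █ · · · · · · ·
    · · · · · · · · ·
    · · · · · · · · ·
    · · · · · · · · ·
T1:
  2·area = 40  (B↔C swapped to make it positive)
  edge (12, 12)→(4, 6): d=(-8,-6) top-left  bias=+0
  edge (4, 6)→(16, 10): d=(12,4) right/bottom  bias=-1
  edge (16, 10)→(12, 12): d=(-4,2) right/bottom  bias=-1
    (0,2)@(1, 5): e=[-10,0,50] → ·  [on edge]
    (3,3)@(7, 7): e=[10,0,30] → ·  [on edge]
    (4,4)@(9, 9): e=[6,16,18] → █
    (5,4)@(11, 9): e=[18,8,14] → █
    (6,4)@(13, 9): e=[30,0,10] → ·  [on edge]
    (4,5)@(9, 11): e=[-10,40,10] → ·
    (5,5)@(11, 11): e=[2,32,6] → █
    (6,5)@(13, 11): e=[14,24,2] → █
    (7,5)@(15, 11): e=[26,16,-2] → ·
    (5,6)@(11, 13): e=[-14,56,-2] → ·
    (6,6)@(13, 13): e=[-2,48,-6] → ·
  covered (4 px):
    · · · · · · · · ·
    · · · · · · · · ·
    · · · · · · · · ·
    · · · · · · · · ·
    · · · · █ █ · · ·
    · · · · · █ █ · ·
    · · · · · · · · ·
T2:
  2·area = 90  (B↔C swapped to make it positive)
  edge (17, 2)→(2, 6): d=(-15,4) right/bottom  bias=-1
  edge (2, 6)→(2, 0): d=(0,-6) top-left  bias=+0
  edge (2, 0)→(17, 2): d=(15,2) right/bottom  bias=-1
    (1,0)@(3, 1): e=[71,6,13] → █
    (2,0)@(5, 1): e=[63,18,9] → █
    (3,0)@(7, 1): e=[55,30,5] → █
    (4,0)@(9, 1): e=[47,42,1] → █
    (5,0)@(11, 1): e=[39,54,-3] → ·
    (1,1)@(3, 3): e=[41,6,43] → █
    (5,1)@(11, 3): e=[9,54,27] → █
    (6,1)@(13, 3): e=[1,66,23] → █
    (7,1)@(15, 3): e=[-7,78,19] → ·
    (1,2)@(3, 5): e=[11,6,73] → █
    (3,2)@(7, 5): e=[-5,30,65] → ·
    (4,2)@(9, 5): e=[-13,42,61] → ·
  covered (12 px):
    · █ █ █ █ · · · ·
    · █ █ █ █ █ █ · ·
    · █ █ · · · · · ·
    · · · · · · · · ·
    · · · · · · · · ·
    · · · · · · · · ·
    · · · · · · · · ·
T3:
  2·area = 4  (B↔C swapped to make it positive)
  edge (8, 6)→(10, 14): d=(2,8) right/bottom  bias=-1
  edge (10, 14)→(8, 8): d=(-2,-6) top-left  bias=+0
  edge (8, 8)→(8, 6): d=(0,-2) top-left  bias=+0
    (3,2)@(7, 5): e=[6,0,-2] → ·  [on edge]
    (4,5)@(9, 11): e=[2,0,2] → █  [on edge]
    (5,5)@(11, 11): e=[-14,12,6] → ·
    (4,6)@(9, 13): e=[6,-4,2] → ·
  covered (1 px):
    · · · · · · · · ·
    · · · · · · · · ·
    · · · · · · · · ·
    · · · · · · · · ·
    · · · · · · · · ·
    · · · · █ · · · ·
    · · · · · · · · ·

Result: [[2,2],[0,3],[1,3]]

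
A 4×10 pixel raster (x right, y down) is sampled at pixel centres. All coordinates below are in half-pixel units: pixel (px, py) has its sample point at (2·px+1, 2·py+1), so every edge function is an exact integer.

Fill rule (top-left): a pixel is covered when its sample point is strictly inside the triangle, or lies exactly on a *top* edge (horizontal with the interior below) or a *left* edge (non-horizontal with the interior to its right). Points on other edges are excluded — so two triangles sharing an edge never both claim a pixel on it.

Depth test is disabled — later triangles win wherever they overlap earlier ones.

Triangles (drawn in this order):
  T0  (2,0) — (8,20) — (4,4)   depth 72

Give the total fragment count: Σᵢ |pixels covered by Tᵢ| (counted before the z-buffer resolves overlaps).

T0:
  2·area = 16  (B↔C swapped to make it positive)
  edge (2, 0)→(4, 4): d=(2,4) right/bottom  bias=-1
  edge (4, 4)→(8, 20): d=(4,16) right/bottom  bias=-1
  edge (8, 20)→(2, 0): d=(-6,-20) top-left  bias=+0
    (1,1)@(3, 3): e=[2,12,2] → █
    (2,1)@(5, 3): e=[-6,-20,42] → ·
    (1,2)@(3, 5): e=[6,20,-10] → ·
    (2,4)@(5, 9): e=[6,4,6] → █
    (3,4)@(7, 9): e=[-2,-28,46] → ·
    (2,5)@(5, 11): e=[10,12,-6] → ·
  covered (2 px):
    · · · ·
    · █ · ·
    · · · ·
    · · · ·
    · · █ ·
    · · · ·
    · · · ·
    · · · ·
    · · · ·
    · · · ·

Answer: 2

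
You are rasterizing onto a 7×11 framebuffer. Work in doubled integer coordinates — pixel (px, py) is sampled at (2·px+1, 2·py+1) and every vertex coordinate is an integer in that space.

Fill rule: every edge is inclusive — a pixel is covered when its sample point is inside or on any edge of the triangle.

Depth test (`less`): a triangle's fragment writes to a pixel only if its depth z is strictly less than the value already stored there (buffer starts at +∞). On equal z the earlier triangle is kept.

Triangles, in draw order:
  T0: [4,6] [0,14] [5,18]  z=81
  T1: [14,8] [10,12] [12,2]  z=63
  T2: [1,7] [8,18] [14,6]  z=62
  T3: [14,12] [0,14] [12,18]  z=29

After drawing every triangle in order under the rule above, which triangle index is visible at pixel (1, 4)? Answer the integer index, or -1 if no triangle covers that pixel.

T0:
  2·area = 56  (B↔C swapped to make it positive)
  edge (4, 6)→(5, 18): d=(1,12) inclusive
  edge (5, 18)→(0, 14): d=(-5,-4) inclusive
  edge (0, 14)→(4, 6): d=(4,-8) inclusive
    (1,4)@(3, 9): e=[15,37,4] → █
    (2,4)@(5, 9): e=[-9,45,20] → ·
    (1,5)@(3, 11): e=[17,27,12] → █
    (2,5)@(5, 11): e=[-7,35,28] → ·
    (0,6)@(1, 13): e=[43,9,4] → █
    (2,6)@(5, 13): e=[-5,25,36] → ·
    (0,7)@(1, 15): e=[45,-1,12] → ·
    (1,7)@(3, 15): e=[21,7,28] → █
    (2,7)@(5, 15): e=[-3,15,44] → ·
    (1,8)@(3, 17): e=[23,-3,36] → ·
  covered (5 px):
    · · · · · · ·
    · · · · · · ·
    · · · · · · ·
    · · · · · · ·
    · █ · · · · ·
    · █ · · · · ·
    █ █ · · · · ·
    · █ · · · · ·
    · · · · · · ·
    · · · · · · ·
    · · · · · · ·
T1:
  2·area = 32
  edge (14, 8)→(10, 12): d=(-4,4) inclusive
  edge (10, 12)→(12, 2): d=(2,-10) inclusive
  edge (12, 2)→(14, 8): d=(2,6) inclusive
    (6,2)@(13, 5): e=[16,16,0] → █  [on edge]
    (5,3)@(11, 7): e=[16,0,16] → █  [on edge]
    (5,4)@(11, 9): e=[8,4,20] → █
    (6,4)@(13, 9): e=[0,24,8] → █  [on edge]
    (5,5)@(11, 11): e=[0,8,24] → █  [on edge]
    (6,5)@(13, 11): e=[-8,28,12] → ·
    (4,6)@(9, 13): e=[0,-8,40] → ·  [on edge]
    (5,6)@(11, 13): e=[-8,12,28] → ·
    (3,7)@(7, 15): e=[0,-24,56] → ·  [on edge]
    (2,8)@(5, 17): e=[0,-40,72] → ·  [on edge]
    (4,8)@(9, 17): e=[-16,0,48] → ·  [on edge]
    (1,9)@(3, 19): e=[0,-56,88] → ·  [on edge]
    (0,10)@(1, 21): e=[0,-72,104] → ·  [on edge]
  covered (6 px):
    · · · · · · ·
    · · · · · · ·
    · · · · · · █
    · · · · · █ █
    · · · · · █ █
    · · · · · █ ·
    · · · · · · ·
    · · · · · · ·
    · · · · · · ·
    · · · · · · ·
    · · · · · · ·
T2:
  2·area = 150  (B↔C swapped to make it positive)
  edge (1, 7)→(14, 6): d=(13,-1) inclusive
  edge (14, 6)→(8, 18): d=(-6,12) inclusive
  edge (8, 18)→(1, 7): d=(-7,-11) inclusive
    (0,3)@(1, 7): e=[0,150,0] → █  [on edge]
    (1,3)@(3, 7): e=[2,126,22] → █
    (2,3)@(5, 7): e=[4,102,44] → █
    (3,3)@(7, 7): e=[6,78,66] → █
    (4,3)@(9, 7): e=[8,54,88] → █
    (5,3)@(11, 7): e=[10,30,110] → █
    (6,3)@(13, 7): e=[12,6,132] → █
    (0,4)@(1, 9): e=[26,138,-14] → ·
    (1,4)@(3, 9): e=[28,114,8] → █
    (6,4)@(13, 9): e=[38,-6,118] → ·
    (1,5)@(3, 11): e=[54,102,-6] → ·
    (2,5)@(5, 11): e=[56,78,16] → █
  covered (21 px):
    · · · · · · ·
    · · · · · · ·
    · · · · · · ·
    █ █ █ █ █ █ █
    · █ █ █ █ █ ·
    · · █ █ █ █ ·
    · · █ █ █ · ·
    · · · █ █ · ·
    · · · · · · ·
    · · · · · · ·
    · · · · · · ·
T3:
  2·area = 80  (B↔C swapped to make it positive)
  edge (14, 12)→(12, 18): d=(-2,6) inclusive
  edge (12, 18)→(0, 14): d=(-12,-4) inclusive
  edge (0, 14)→(14, 12): d=(14,-2) inclusive
    (3,6)@(7, 13): e=[40,40,0] → █  [on edge]
    (4,6)@(9, 13): e=[28,48,4] → █
    (5,6)@(11, 13): e=[16,56,8] → █
    (6,6)@(13, 13): e=[4,64,12] → █
    (1,7)@(3, 15): e=[60,0,20] → █  [on edge]
    (2,7)@(5, 15): e=[48,8,24] → █
    (6,7)@(13, 15): e=[0,40,40] → █  [on edge]
    (1,8)@(3, 17): e=[56,-24,48] → ·
    (2,8)@(5, 17): e=[44,-16,52] → ·
    (3,8)@(7, 17): e=[32,-8,56] → ·
    (4,8)@(9, 17): e=[20,0,60] → █  [on edge]
    (6,8)@(13, 17): e=[-4,16,68] → ·
    (5,10)@(11, 21): e=[0,-40,120] → ·  [on edge]
  covered (12 px):
    · · · · · · ·
    · · · · · · ·
    · · · · · · ·
    · · · · · · ·
    · · · · · · ·
    · · · · · · ·
    · · · █ █ █ █
    · █ █ █ █ █ █
    · · · · █ █ ·
    · · · · · · ·
    · · · · · · ·

Z-buffer (winner per pixel, '.' = empty):
  . . . . . . .
  . . . . . . .
  . . . . . . 1
  2 2 2 2 2 2 2
  . 2 2 2 2 2 1
  . 0 2 2 2 2 .
  0 0 2 3 3 3 3
  . 3 3 3 3 3 3
  . . . . 3 3 .
  . . . . . . .
  . . . . . . .

Final: 2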